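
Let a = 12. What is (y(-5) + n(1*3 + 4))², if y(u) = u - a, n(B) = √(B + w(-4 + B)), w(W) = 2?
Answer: 196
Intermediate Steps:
n(B) = √(2 + B) (n(B) = √(B + 2) = √(2 + B))
y(u) = -12 + u (y(u) = u - 1*12 = u - 12 = -12 + u)
(y(-5) + n(1*3 + 4))² = ((-12 - 5) + √(2 + (1*3 + 4)))² = (-17 + √(2 + (3 + 4)))² = (-17 + √(2 + 7))² = (-17 + √9)² = (-17 + 3)² = (-14)² = 196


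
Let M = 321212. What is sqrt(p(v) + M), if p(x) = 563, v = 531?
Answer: 5*sqrt(12871) ≈ 567.25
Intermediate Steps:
sqrt(p(v) + M) = sqrt(563 + 321212) = sqrt(321775) = 5*sqrt(12871)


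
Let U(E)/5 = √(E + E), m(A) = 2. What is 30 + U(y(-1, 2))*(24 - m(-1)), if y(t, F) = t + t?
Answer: 30 + 220*I ≈ 30.0 + 220.0*I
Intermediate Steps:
y(t, F) = 2*t
U(E) = 5*√2*√E (U(E) = 5*√(E + E) = 5*√(2*E) = 5*(√2*√E) = 5*√2*√E)
30 + U(y(-1, 2))*(24 - m(-1)) = 30 + (5*√2*√(2*(-1)))*(24 - 1*2) = 30 + (5*√2*√(-2))*(24 - 2) = 30 + (5*√2*(I*√2))*22 = 30 + (10*I)*22 = 30 + 220*I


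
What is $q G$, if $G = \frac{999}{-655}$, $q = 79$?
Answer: $- \frac{78921}{655} \approx -120.49$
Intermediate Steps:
$G = - \frac{999}{655}$ ($G = 999 \left(- \frac{1}{655}\right) = - \frac{999}{655} \approx -1.5252$)
$q G = 79 \left(- \frac{999}{655}\right) = - \frac{78921}{655}$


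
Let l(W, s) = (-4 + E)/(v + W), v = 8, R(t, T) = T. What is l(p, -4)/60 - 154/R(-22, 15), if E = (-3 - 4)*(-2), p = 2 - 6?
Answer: -409/40 ≈ -10.225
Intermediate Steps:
p = -4
E = 14 (E = -7*(-2) = 14)
l(W, s) = 10/(8 + W) (l(W, s) = (-4 + 14)/(8 + W) = 10/(8 + W))
l(p, -4)/60 - 154/R(-22, 15) = (10/(8 - 4))/60 - 154/15 = (10/4)*(1/60) - 154*1/15 = (10*(¼))*(1/60) - 154/15 = (5/2)*(1/60) - 154/15 = 1/24 - 154/15 = -409/40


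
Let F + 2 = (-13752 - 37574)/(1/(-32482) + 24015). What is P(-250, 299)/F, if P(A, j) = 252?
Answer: -32762319618/537880265 ≈ -60.910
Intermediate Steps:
F = -3227281590/780055229 (F = -2 + (-13752 - 37574)/(1/(-32482) + 24015) = -2 - 51326/(-1/32482 + 24015) = -2 - 51326/780055229/32482 = -2 - 51326*32482/780055229 = -2 - 1667171132/780055229 = -3227281590/780055229 ≈ -4.1372)
P(-250, 299)/F = 252/(-3227281590/780055229) = 252*(-780055229/3227281590) = -32762319618/537880265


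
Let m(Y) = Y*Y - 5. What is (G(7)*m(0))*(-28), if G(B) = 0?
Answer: 0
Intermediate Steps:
m(Y) = -5 + Y² (m(Y) = Y² - 5 = -5 + Y²)
(G(7)*m(0))*(-28) = (0*(-5 + 0²))*(-28) = (0*(-5 + 0))*(-28) = (0*(-5))*(-28) = 0*(-28) = 0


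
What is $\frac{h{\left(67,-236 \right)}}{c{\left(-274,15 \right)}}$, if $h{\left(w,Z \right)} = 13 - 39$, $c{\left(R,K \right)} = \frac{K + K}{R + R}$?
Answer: $\frac{7124}{15} \approx 474.93$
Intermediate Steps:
$c{\left(R,K \right)} = \frac{K}{R}$ ($c{\left(R,K \right)} = \frac{2 K}{2 R} = 2 K \frac{1}{2 R} = \frac{K}{R}$)
$h{\left(w,Z \right)} = -26$ ($h{\left(w,Z \right)} = 13 - 39 = -26$)
$\frac{h{\left(67,-236 \right)}}{c{\left(-274,15 \right)}} = - \frac{26}{15 \frac{1}{-274}} = - \frac{26}{15 \left(- \frac{1}{274}\right)} = - \frac{26}{- \frac{15}{274}} = \left(-26\right) \left(- \frac{274}{15}\right) = \frac{7124}{15}$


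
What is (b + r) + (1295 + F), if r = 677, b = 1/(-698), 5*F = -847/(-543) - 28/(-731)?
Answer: 2732244846553/1385296170 ≈ 1972.3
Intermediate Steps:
F = 634361/1984665 (F = (-847/(-543) - 28/(-731))/5 = (-847*(-1/543) - 28*(-1/731))/5 = (847/543 + 28/731)/5 = (⅕)*(634361/396933) = 634361/1984665 ≈ 0.31963)
b = -1/698 ≈ -0.0014327
(b + r) + (1295 + F) = (-1/698 + 677) + (1295 + 634361/1984665) = 472545/698 + 2570775536/1984665 = 2732244846553/1385296170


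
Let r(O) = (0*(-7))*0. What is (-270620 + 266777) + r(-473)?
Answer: -3843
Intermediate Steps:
r(O) = 0 (r(O) = 0*0 = 0)
(-270620 + 266777) + r(-473) = (-270620 + 266777) + 0 = -3843 + 0 = -3843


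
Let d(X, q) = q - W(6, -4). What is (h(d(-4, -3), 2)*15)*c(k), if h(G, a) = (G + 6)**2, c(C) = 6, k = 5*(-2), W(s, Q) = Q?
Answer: 4410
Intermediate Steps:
k = -10
d(X, q) = 4 + q (d(X, q) = q - 1*(-4) = q + 4 = 4 + q)
h(G, a) = (6 + G)**2
(h(d(-4, -3), 2)*15)*c(k) = ((6 + (4 - 3))**2*15)*6 = ((6 + 1)**2*15)*6 = (7**2*15)*6 = (49*15)*6 = 735*6 = 4410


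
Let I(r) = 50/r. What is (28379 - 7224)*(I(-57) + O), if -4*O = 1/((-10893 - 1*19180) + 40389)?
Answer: -43648201835/2352048 ≈ -18558.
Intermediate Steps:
O = -1/41264 (O = -1/(4*((-10893 - 1*19180) + 40389)) = -1/(4*((-10893 - 19180) + 40389)) = -1/(4*(-30073 + 40389)) = -¼/10316 = -¼*1/10316 = -1/41264 ≈ -2.4234e-5)
(28379 - 7224)*(I(-57) + O) = (28379 - 7224)*(50/(-57) - 1/41264) = 21155*(50*(-1/57) - 1/41264) = 21155*(-50/57 - 1/41264) = 21155*(-2063257/2352048) = -43648201835/2352048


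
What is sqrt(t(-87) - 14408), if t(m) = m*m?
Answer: I*sqrt(6839) ≈ 82.698*I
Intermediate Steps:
t(m) = m**2
sqrt(t(-87) - 14408) = sqrt((-87)**2 - 14408) = sqrt(7569 - 14408) = sqrt(-6839) = I*sqrt(6839)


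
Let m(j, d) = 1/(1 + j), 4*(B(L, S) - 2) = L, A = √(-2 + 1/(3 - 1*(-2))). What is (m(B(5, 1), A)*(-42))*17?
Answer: -168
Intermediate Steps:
A = 3*I*√5/5 (A = √(-2 + 1/(3 + 2)) = √(-2 + 1/5) = √(-2 + ⅕) = √(-9/5) = 3*I*√5/5 ≈ 1.3416*I)
B(L, S) = 2 + L/4
(m(B(5, 1), A)*(-42))*17 = (-42/(1 + (2 + (¼)*5)))*17 = (-42/(1 + (2 + 5/4)))*17 = (-42/(1 + 13/4))*17 = (-42/(17/4))*17 = ((4/17)*(-42))*17 = -168/17*17 = -168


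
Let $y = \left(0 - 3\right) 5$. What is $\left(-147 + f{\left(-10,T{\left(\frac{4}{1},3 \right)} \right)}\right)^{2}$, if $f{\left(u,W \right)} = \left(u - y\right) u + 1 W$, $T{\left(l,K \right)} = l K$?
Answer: $34225$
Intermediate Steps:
$T{\left(l,K \right)} = K l$
$y = -15$ ($y = \left(-3\right) 5 = -15$)
$f{\left(u,W \right)} = W + u \left(15 + u\right)$ ($f{\left(u,W \right)} = \left(u - -15\right) u + 1 W = \left(u + 15\right) u + W = \left(15 + u\right) u + W = u \left(15 + u\right) + W = W + u \left(15 + u\right)$)
$\left(-147 + f{\left(-10,T{\left(\frac{4}{1},3 \right)} \right)}\right)^{2} = \left(-147 + \left(3 \cdot \frac{4}{1} + \left(-10\right)^{2} + 15 \left(-10\right)\right)\right)^{2} = \left(-147 + \left(3 \cdot 4 \cdot 1 + 100 - 150\right)\right)^{2} = \left(-147 + \left(3 \cdot 4 + 100 - 150\right)\right)^{2} = \left(-147 + \left(12 + 100 - 150\right)\right)^{2} = \left(-147 - 38\right)^{2} = \left(-185\right)^{2} = 34225$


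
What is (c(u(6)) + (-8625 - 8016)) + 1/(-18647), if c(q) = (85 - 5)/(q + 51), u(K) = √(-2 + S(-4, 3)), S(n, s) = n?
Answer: 8*(-38788091*√6 + 1978006171*I)/(18647*(√6 - 51*I)) ≈ -16639.0 - 0.075166*I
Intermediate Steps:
u(K) = I*√6 (u(K) = √(-2 - 4) = √(-6) = I*√6)
c(q) = 80/(51 + q)
(c(u(6)) + (-8625 - 8016)) + 1/(-18647) = (80/(51 + I*√6) + (-8625 - 8016)) + 1/(-18647) = (80/(51 + I*√6) - 16641) - 1/18647 = (-16641 + 80/(51 + I*√6)) - 1/18647 = -310304728/18647 + 80/(51 + I*√6)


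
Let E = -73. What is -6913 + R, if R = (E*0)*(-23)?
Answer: -6913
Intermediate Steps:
R = 0 (R = -73*0*(-23) = 0*(-23) = 0)
-6913 + R = -6913 + 0 = -6913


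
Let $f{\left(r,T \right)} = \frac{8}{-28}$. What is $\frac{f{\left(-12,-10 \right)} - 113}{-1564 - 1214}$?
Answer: $\frac{793}{19446} \approx 0.04078$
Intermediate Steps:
$f{\left(r,T \right)} = - \frac{2}{7}$ ($f{\left(r,T \right)} = 8 \left(- \frac{1}{28}\right) = - \frac{2}{7}$)
$\frac{f{\left(-12,-10 \right)} - 113}{-1564 - 1214} = \frac{- \frac{2}{7} - 113}{-1564 - 1214} = \frac{1}{-2778} \left(- \frac{793}{7}\right) = \left(- \frac{1}{2778}\right) \left(- \frac{793}{7}\right) = \frac{793}{19446}$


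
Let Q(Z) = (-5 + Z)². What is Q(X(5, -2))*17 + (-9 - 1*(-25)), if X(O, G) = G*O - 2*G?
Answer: 2073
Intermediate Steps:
X(O, G) = -2*G + G*O
Q(X(5, -2))*17 + (-9 - 1*(-25)) = (-5 - 2*(-2 + 5))²*17 + (-9 - 1*(-25)) = (-5 - 2*3)²*17 + (-9 + 25) = (-5 - 6)²*17 + 16 = (-11)²*17 + 16 = 121*17 + 16 = 2057 + 16 = 2073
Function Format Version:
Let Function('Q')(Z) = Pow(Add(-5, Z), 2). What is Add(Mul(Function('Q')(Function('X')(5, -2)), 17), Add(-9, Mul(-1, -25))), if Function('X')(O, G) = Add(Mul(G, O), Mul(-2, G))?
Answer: 2073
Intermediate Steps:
Function('X')(O, G) = Add(Mul(-2, G), Mul(G, O))
Add(Mul(Function('Q')(Function('X')(5, -2)), 17), Add(-9, Mul(-1, -25))) = Add(Mul(Pow(Add(-5, Mul(-2, Add(-2, 5))), 2), 17), Add(-9, Mul(-1, -25))) = Add(Mul(Pow(Add(-5, Mul(-2, 3)), 2), 17), Add(-9, 25)) = Add(Mul(Pow(Add(-5, -6), 2), 17), 16) = Add(Mul(Pow(-11, 2), 17), 16) = Add(Mul(121, 17), 16) = Add(2057, 16) = 2073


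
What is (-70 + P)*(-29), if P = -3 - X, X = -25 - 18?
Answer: 870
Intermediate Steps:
X = -43
P = 40 (P = -3 - 1*(-43) = -3 + 43 = 40)
(-70 + P)*(-29) = (-70 + 40)*(-29) = -30*(-29) = 870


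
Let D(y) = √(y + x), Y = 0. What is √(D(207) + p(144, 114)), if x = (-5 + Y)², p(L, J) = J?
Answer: √(114 + 2*√58) ≈ 11.368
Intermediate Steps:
x = 25 (x = (-5 + 0)² = (-5)² = 25)
D(y) = √(25 + y) (D(y) = √(y + 25) = √(25 + y))
√(D(207) + p(144, 114)) = √(√(25 + 207) + 114) = √(√232 + 114) = √(2*√58 + 114) = √(114 + 2*√58)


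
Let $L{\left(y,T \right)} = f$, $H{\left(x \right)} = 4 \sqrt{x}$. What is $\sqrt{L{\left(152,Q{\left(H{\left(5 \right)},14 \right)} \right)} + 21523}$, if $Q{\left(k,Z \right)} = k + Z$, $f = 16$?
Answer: $\sqrt{21539} \approx 146.76$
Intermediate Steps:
$Q{\left(k,Z \right)} = Z + k$
$L{\left(y,T \right)} = 16$
$\sqrt{L{\left(152,Q{\left(H{\left(5 \right)},14 \right)} \right)} + 21523} = \sqrt{16 + 21523} = \sqrt{21539}$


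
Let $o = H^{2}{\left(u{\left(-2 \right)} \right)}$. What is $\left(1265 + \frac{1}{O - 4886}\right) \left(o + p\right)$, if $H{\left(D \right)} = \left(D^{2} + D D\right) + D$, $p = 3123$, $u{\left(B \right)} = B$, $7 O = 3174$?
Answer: $\frac{123992054667}{31028} \approx 3.9961 \cdot 10^{6}$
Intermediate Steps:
$O = \frac{3174}{7}$ ($O = \frac{1}{7} \cdot 3174 = \frac{3174}{7} \approx 453.43$)
$H{\left(D \right)} = D + 2 D^{2}$ ($H{\left(D \right)} = \left(D^{2} + D^{2}\right) + D = 2 D^{2} + D = D + 2 D^{2}$)
$o = 36$ ($o = \left(- 2 \left(1 + 2 \left(-2\right)\right)\right)^{2} = \left(- 2 \left(1 - 4\right)\right)^{2} = \left(\left(-2\right) \left(-3\right)\right)^{2} = 6^{2} = 36$)
$\left(1265 + \frac{1}{O - 4886}\right) \left(o + p\right) = \left(1265 + \frac{1}{\frac{3174}{7} - 4886}\right) \left(36 + 3123\right) = \left(1265 + \frac{1}{- \frac{31028}{7}}\right) 3159 = \left(1265 - \frac{7}{31028}\right) 3159 = \frac{39250413}{31028} \cdot 3159 = \frac{123992054667}{31028}$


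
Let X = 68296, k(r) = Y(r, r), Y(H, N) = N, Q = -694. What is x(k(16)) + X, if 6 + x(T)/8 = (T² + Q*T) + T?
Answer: -18408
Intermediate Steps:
k(r) = r
x(T) = -48 - 5544*T + 8*T² (x(T) = -48 + 8*((T² - 694*T) + T) = -48 + 8*(T² - 693*T) = -48 + (-5544*T + 8*T²) = -48 - 5544*T + 8*T²)
x(k(16)) + X = (-48 - 5544*16 + 8*16²) + 68296 = (-48 - 88704 + 8*256) + 68296 = (-48 - 88704 + 2048) + 68296 = -86704 + 68296 = -18408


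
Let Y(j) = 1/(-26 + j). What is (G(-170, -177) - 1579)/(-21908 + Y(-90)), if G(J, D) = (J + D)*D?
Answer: -6941440/2541329 ≈ -2.7314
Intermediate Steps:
G(J, D) = D*(D + J) (G(J, D) = (D + J)*D = D*(D + J))
(G(-170, -177) - 1579)/(-21908 + Y(-90)) = (-177*(-177 - 170) - 1579)/(-21908 + 1/(-26 - 90)) = (-177*(-347) - 1579)/(-21908 + 1/(-116)) = (61419 - 1579)/(-21908 - 1/116) = 59840/(-2541329/116) = 59840*(-116/2541329) = -6941440/2541329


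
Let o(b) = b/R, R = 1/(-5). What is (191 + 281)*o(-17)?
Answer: 40120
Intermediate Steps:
R = -1/5 ≈ -0.20000
o(b) = -5*b (o(b) = b/(-1/5) = b*(-5) = -5*b)
(191 + 281)*o(-17) = (191 + 281)*(-5*(-17)) = 472*85 = 40120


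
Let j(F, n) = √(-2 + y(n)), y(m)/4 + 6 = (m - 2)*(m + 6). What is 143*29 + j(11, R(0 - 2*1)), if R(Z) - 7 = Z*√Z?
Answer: 4147 + √(202 - 144*I*√2) ≈ 4162.6 - 6.513*I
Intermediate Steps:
y(m) = -24 + 4*(-2 + m)*(6 + m) (y(m) = -24 + 4*((m - 2)*(m + 6)) = -24 + 4*((-2 + m)*(6 + m)) = -24 + 4*(-2 + m)*(6 + m))
R(Z) = 7 + Z^(3/2) (R(Z) = 7 + Z*√Z = 7 + Z^(3/2))
j(F, n) = √(-74 + 4*n² + 16*n) (j(F, n) = √(-2 + (-72 + 4*n² + 16*n)) = √(-74 + 4*n² + 16*n))
143*29 + j(11, R(0 - 2*1)) = 143*29 + √(-74 + 4*(7 + (0 - 2*1)^(3/2))² + 16*(7 + (0 - 2*1)^(3/2))) = 4147 + √(-74 + 4*(7 + (0 - 2)^(3/2))² + 16*(7 + (0 - 2)^(3/2))) = 4147 + √(-74 + 4*(7 + (-2)^(3/2))² + 16*(7 + (-2)^(3/2))) = 4147 + √(-74 + 4*(7 - 2*I*√2)² + 16*(7 - 2*I*√2)) = 4147 + √(-74 + 4*(7 - 2*I*√2)² + (112 - 32*I*√2)) = 4147 + √(38 + 4*(7 - 2*I*√2)² - 32*I*√2)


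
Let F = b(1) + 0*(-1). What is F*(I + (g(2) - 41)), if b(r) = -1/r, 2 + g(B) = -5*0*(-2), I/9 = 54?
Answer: -443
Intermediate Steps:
I = 486 (I = 9*54 = 486)
g(B) = -2 (g(B) = -2 - 5*0*(-2) = -2 + 0*(-2) = -2 + 0 = -2)
F = -1 (F = -1/1 + 0*(-1) = -1*1 + 0 = -1 + 0 = -1)
F*(I + (g(2) - 41)) = -(486 + (-2 - 41)) = -(486 - 43) = -1*443 = -443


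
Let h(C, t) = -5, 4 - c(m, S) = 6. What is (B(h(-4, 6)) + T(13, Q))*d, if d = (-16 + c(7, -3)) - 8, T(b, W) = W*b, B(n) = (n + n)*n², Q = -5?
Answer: 8190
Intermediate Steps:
c(m, S) = -2 (c(m, S) = 4 - 1*6 = 4 - 6 = -2)
B(n) = 2*n³ (B(n) = (2*n)*n² = 2*n³)
d = -26 (d = (-16 - 2) - 8 = -18 - 8 = -26)
(B(h(-4, 6)) + T(13, Q))*d = (2*(-5)³ - 5*13)*(-26) = (2*(-125) - 65)*(-26) = (-250 - 65)*(-26) = -315*(-26) = 8190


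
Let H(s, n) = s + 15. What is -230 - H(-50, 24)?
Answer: -195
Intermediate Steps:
H(s, n) = 15 + s
-230 - H(-50, 24) = -230 - (15 - 50) = -230 - 1*(-35) = -230 + 35 = -195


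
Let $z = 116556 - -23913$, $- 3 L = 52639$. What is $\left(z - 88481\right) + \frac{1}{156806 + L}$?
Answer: $\frac{21719494655}{417779} \approx 51988.0$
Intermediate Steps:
$L = - \frac{52639}{3}$ ($L = \left(- \frac{1}{3}\right) 52639 = - \frac{52639}{3} \approx -17546.0$)
$z = 140469$ ($z = 116556 + 23913 = 140469$)
$\left(z - 88481\right) + \frac{1}{156806 + L} = \left(140469 - 88481\right) + \frac{1}{156806 - \frac{52639}{3}} = 51988 + \frac{1}{\frac{417779}{3}} = 51988 + \frac{3}{417779} = \frac{21719494655}{417779}$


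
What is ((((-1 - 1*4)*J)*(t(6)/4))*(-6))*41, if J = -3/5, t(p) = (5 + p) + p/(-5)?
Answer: -18081/10 ≈ -1808.1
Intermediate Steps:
t(p) = 5 + 4*p/5 (t(p) = (5 + p) + p*(-⅕) = (5 + p) - p/5 = 5 + 4*p/5)
J = -⅗ (J = -3*⅕ = -⅗ ≈ -0.60000)
((((-1 - 1*4)*J)*(t(6)/4))*(-6))*41 = ((((-1 - 1*4)*(-⅗))*((5 + (⅘)*6)/4))*(-6))*41 = ((((-1 - 4)*(-⅗))*((5 + 24/5)*(¼)))*(-6))*41 = (((-5*(-⅗))*((49/5)*(¼)))*(-6))*41 = ((3*(49/20))*(-6))*41 = ((147/20)*(-6))*41 = -441/10*41 = -18081/10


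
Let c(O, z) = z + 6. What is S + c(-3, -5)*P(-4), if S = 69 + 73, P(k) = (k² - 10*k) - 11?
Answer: 187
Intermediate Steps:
c(O, z) = 6 + z
P(k) = -11 + k² - 10*k
S = 142
S + c(-3, -5)*P(-4) = 142 + (6 - 5)*(-11 + (-4)² - 10*(-4)) = 142 + 1*(-11 + 16 + 40) = 142 + 1*45 = 142 + 45 = 187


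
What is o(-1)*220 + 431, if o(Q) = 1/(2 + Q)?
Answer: 651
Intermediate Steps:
o(-1)*220 + 431 = 220/(2 - 1) + 431 = 220/1 + 431 = 1*220 + 431 = 220 + 431 = 651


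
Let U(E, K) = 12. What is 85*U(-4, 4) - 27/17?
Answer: 17313/17 ≈ 1018.4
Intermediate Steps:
85*U(-4, 4) - 27/17 = 85*12 - 27/17 = 1020 - 27*1/17 = 1020 - 27/17 = 17313/17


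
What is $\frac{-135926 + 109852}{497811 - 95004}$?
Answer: $- \frac{26074}{402807} \approx -0.064731$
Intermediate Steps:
$\frac{-135926 + 109852}{497811 - 95004} = - \frac{26074}{402807}$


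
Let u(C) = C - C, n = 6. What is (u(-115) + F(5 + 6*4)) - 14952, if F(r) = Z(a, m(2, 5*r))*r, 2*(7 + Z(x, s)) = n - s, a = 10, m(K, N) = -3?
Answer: -30049/2 ≈ -15025.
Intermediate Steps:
Z(x, s) = -4 - s/2 (Z(x, s) = -7 + (6 - s)/2 = -7 + (3 - s/2) = -4 - s/2)
u(C) = 0
F(r) = -5*r/2 (F(r) = (-4 - ½*(-3))*r = (-4 + 3/2)*r = -5*r/2)
(u(-115) + F(5 + 6*4)) - 14952 = (0 - 5*(5 + 6*4)/2) - 14952 = (0 - 5*(5 + 24)/2) - 14952 = (0 - 5/2*29) - 14952 = (0 - 145/2) - 14952 = -145/2 - 14952 = -30049/2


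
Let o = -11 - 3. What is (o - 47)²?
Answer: 3721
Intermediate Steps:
o = -14
(o - 47)² = (-14 - 47)² = (-61)² = 3721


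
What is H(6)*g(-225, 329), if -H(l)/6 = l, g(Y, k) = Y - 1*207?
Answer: 15552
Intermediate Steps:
g(Y, k) = -207 + Y (g(Y, k) = Y - 207 = -207 + Y)
H(l) = -6*l
H(6)*g(-225, 329) = (-6*6)*(-207 - 225) = -36*(-432) = 15552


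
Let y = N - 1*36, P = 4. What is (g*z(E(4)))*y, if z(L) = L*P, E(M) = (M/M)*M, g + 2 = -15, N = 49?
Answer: -3536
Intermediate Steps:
y = 13 (y = 49 - 1*36 = 49 - 36 = 13)
g = -17 (g = -2 - 15 = -17)
E(M) = M (E(M) = 1*M = M)
z(L) = 4*L (z(L) = L*4 = 4*L)
(g*z(E(4)))*y = -68*4*13 = -17*16*13 = -272*13 = -3536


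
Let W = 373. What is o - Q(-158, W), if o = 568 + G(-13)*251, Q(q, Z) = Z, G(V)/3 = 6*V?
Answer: -58539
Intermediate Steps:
G(V) = 18*V (G(V) = 3*(6*V) = 18*V)
o = -58166 (o = 568 + (18*(-13))*251 = 568 - 234*251 = 568 - 58734 = -58166)
o - Q(-158, W) = -58166 - 1*373 = -58166 - 373 = -58539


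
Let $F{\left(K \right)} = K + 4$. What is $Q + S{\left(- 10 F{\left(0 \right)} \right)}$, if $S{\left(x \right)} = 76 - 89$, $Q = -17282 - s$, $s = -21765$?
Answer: $4470$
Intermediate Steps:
$F{\left(K \right)} = 4 + K$
$Q = 4483$ ($Q = -17282 - -21765 = -17282 + 21765 = 4483$)
$S{\left(x \right)} = -13$
$Q + S{\left(- 10 F{\left(0 \right)} \right)} = 4483 - 13 = 4470$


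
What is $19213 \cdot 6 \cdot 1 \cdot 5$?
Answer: $576390$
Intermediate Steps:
$19213 \cdot 6 \cdot 1 \cdot 5 = 19213 \cdot 6 \cdot 5 = 19213 \cdot 30 = 576390$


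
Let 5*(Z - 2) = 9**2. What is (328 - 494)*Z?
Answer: -15106/5 ≈ -3021.2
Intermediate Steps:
Z = 91/5 (Z = 2 + (1/5)*9**2 = 2 + (1/5)*81 = 2 + 81/5 = 91/5 ≈ 18.200)
(328 - 494)*Z = (328 - 494)*(91/5) = -166*91/5 = -15106/5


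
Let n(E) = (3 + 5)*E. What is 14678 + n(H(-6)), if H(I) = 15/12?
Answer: 14688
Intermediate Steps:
H(I) = 5/4 (H(I) = 15*(1/12) = 5/4)
n(E) = 8*E
14678 + n(H(-6)) = 14678 + 8*(5/4) = 14678 + 10 = 14688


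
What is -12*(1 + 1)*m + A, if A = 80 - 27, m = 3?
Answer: -19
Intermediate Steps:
A = 53
-12*(1 + 1)*m + A = -12*(1 + 1)*3 + 53 = -24*3 + 53 = -12*6 + 53 = -72 + 53 = -19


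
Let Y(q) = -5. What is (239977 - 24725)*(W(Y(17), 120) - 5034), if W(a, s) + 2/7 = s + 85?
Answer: -7276593860/7 ≈ -1.0395e+9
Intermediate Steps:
W(a, s) = 593/7 + s (W(a, s) = -2/7 + (s + 85) = -2/7 + (85 + s) = 593/7 + s)
(239977 - 24725)*(W(Y(17), 120) - 5034) = (239977 - 24725)*((593/7 + 120) - 5034) = 215252*(1433/7 - 5034) = 215252*(-33805/7) = -7276593860/7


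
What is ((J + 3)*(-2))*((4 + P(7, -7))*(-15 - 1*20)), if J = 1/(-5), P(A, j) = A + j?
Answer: 784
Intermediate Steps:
J = -1/5 ≈ -0.20000
((J + 3)*(-2))*((4 + P(7, -7))*(-15 - 1*20)) = ((-1/5 + 3)*(-2))*((4 + (7 - 7))*(-15 - 1*20)) = ((14/5)*(-2))*((4 + 0)*(-15 - 20)) = -112*(-35)/5 = -28/5*(-140) = 784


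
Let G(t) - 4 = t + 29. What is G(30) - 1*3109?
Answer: -3046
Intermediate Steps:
G(t) = 33 + t (G(t) = 4 + (t + 29) = 4 + (29 + t) = 33 + t)
G(30) - 1*3109 = (33 + 30) - 1*3109 = 63 - 3109 = -3046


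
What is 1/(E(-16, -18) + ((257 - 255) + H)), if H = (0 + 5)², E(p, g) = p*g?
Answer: 1/315 ≈ 0.0031746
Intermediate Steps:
E(p, g) = g*p
H = 25 (H = 5² = 25)
1/(E(-16, -18) + ((257 - 255) + H)) = 1/(-18*(-16) + ((257 - 255) + 25)) = 1/(288 + (2 + 25)) = 1/(288 + 27) = 1/315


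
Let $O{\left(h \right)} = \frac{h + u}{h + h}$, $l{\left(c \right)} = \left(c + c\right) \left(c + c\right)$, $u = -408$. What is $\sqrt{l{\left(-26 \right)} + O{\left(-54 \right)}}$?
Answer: $\frac{41 \sqrt{58}}{6} \approx 52.041$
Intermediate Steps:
$l{\left(c \right)} = 4 c^{2}$ ($l{\left(c \right)} = 2 c 2 c = 4 c^{2}$)
$O{\left(h \right)} = \frac{-408 + h}{2 h}$ ($O{\left(h \right)} = \frac{h - 408}{h + h} = \frac{-408 + h}{2 h}$)
$\sqrt{l{\left(-26 \right)} + O{\left(-54 \right)}} = \sqrt{4 \left(-26\right)^{2} + \frac{-408 - 54}{2 \left(-54\right)}} = \sqrt{4 \cdot 676 + \frac{1}{2} \left(- \frac{1}{54}\right) \left(-462\right)} = \sqrt{2704 + \frac{77}{18}} = \sqrt{\frac{48749}{18}} = \frac{41 \sqrt{58}}{6}$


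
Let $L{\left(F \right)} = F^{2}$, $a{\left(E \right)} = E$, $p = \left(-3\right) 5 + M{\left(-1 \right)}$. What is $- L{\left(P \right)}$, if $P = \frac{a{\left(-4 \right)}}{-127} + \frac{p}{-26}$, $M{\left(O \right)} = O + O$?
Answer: $- \frac{5121169}{10903204} \approx -0.46969$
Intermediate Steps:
$M{\left(O \right)} = 2 O$
$p = -17$ ($p = \left(-3\right) 5 + 2 \left(-1\right) = -15 - 2 = -17$)
$P = \frac{2263}{3302}$ ($P = - \frac{4}{-127} - \frac{17}{-26} = \left(-4\right) \left(- \frac{1}{127}\right) - - \frac{17}{26} = \frac{4}{127} + \frac{17}{26} = \frac{2263}{3302} \approx 0.68534$)
$- L{\left(P \right)} = - \left(\frac{2263}{3302}\right)^{2} = \left(-1\right) \frac{5121169}{10903204} = - \frac{5121169}{10903204}$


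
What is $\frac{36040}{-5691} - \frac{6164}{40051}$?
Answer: $- \frac{1478517364}{227930241} \approx -6.4867$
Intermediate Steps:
$\frac{36040}{-5691} - \frac{6164}{40051} = 36040 \left(- \frac{1}{5691}\right) - \frac{6164}{40051} = - \frac{36040}{5691} - \frac{6164}{40051} = - \frac{1478517364}{227930241}$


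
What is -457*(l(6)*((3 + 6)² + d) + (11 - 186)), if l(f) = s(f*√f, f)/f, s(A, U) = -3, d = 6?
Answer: 199709/2 ≈ 99855.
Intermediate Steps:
l(f) = -3/f
-457*(l(6)*((3 + 6)² + d) + (11 - 186)) = -457*((-3/6)*((3 + 6)² + 6) + (11 - 186)) = -457*((-3*⅙)*(9² + 6) - 175) = -457*(-(81 + 6)/2 - 175) = -457*(-½*87 - 175) = -457*(-87/2 - 175) = -457*(-437/2) = 199709/2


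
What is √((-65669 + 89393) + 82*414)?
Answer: 18*√178 ≈ 240.15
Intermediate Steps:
√((-65669 + 89393) + 82*414) = √(23724 + 33948) = √57672 = 18*√178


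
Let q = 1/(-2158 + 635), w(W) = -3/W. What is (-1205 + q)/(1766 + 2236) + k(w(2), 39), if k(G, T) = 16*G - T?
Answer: -8387459/132501 ≈ -63.301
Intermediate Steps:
q = -1/1523 (q = 1/(-1523) = -1/1523 ≈ -0.00065660)
k(G, T) = -T + 16*G
(-1205 + q)/(1766 + 2236) + k(w(2), 39) = (-1205 - 1/1523)/(1766 + 2236) + (-1*39 + 16*(-3/2)) = -1835216/1523/4002 + (-39 + 16*(-3*½)) = -1835216/1523*1/4002 + (-39 + 16*(-3/2)) = -39896/132501 + (-39 - 24) = -39896/132501 - 63 = -8387459/132501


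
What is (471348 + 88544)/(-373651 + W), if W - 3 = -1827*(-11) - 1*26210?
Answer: -559892/379761 ≈ -1.4743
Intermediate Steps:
W = -6110 (W = 3 + (-1827*(-11) - 1*26210) = 3 + (20097 - 26210) = 3 - 6113 = -6110)
(471348 + 88544)/(-373651 + W) = (471348 + 88544)/(-373651 - 6110) = 559892/(-379761) = 559892*(-1/379761) = -559892/379761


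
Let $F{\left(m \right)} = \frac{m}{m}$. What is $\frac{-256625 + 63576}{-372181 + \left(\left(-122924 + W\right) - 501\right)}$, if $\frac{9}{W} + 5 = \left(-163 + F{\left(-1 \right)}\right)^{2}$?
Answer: $\frac{5065412711}{13004205825} \approx 0.38952$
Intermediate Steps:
$F{\left(m \right)} = 1$
$W = \frac{9}{26239}$ ($W = \frac{9}{-5 + \left(-163 + 1\right)^{2}} = \frac{9}{-5 + \left(-162\right)^{2}} = \frac{9}{-5 + 26244} = \frac{9}{26239} \approx 0.000343$)
$\frac{-256625 + 63576}{-372181 + \left(\left(-122924 + W\right) - 501\right)} = \frac{-256625 + 63576}{-372181 + \left(\left(-122924 + \frac{9}{26239}\right) - 501\right)} = - \frac{193049}{-372181 - \frac{3238548566}{26239}} = - \frac{193049}{- \frac{13004205825}{26239}} = \left(-193049\right) \left(- \frac{26239}{13004205825}\right) = \frac{5065412711}{13004205825}$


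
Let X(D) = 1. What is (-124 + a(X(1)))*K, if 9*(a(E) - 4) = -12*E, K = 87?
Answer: -10556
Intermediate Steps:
a(E) = 4 - 4*E/3 (a(E) = 4 + (-12*E)/9 = 4 - 4*E/3)
(-124 + a(X(1)))*K = (-124 + (4 - 4/3*1))*87 = (-124 + (4 - 4/3))*87 = (-124 + 8/3)*87 = -364/3*87 = -10556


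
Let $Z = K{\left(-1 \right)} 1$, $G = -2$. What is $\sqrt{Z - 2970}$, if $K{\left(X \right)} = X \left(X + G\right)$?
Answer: $i \sqrt{2967} \approx 54.47 i$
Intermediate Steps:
$K{\left(X \right)} = X \left(-2 + X\right)$ ($K{\left(X \right)} = X \left(X - 2\right) = X \left(-2 + X\right)$)
$Z = 3$ ($Z = - (-2 - 1) 1 = \left(-1\right) \left(-3\right) 1 = 3 \cdot 1 = 3$)
$\sqrt{Z - 2970} = \sqrt{3 - 2970} = \sqrt{-2967} = i \sqrt{2967}$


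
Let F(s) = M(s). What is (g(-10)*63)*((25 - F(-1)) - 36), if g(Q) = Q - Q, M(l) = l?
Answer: 0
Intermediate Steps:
g(Q) = 0
F(s) = s
(g(-10)*63)*((25 - F(-1)) - 36) = (0*63)*((25 - 1*(-1)) - 36) = 0*((25 + 1) - 36) = 0*(26 - 36) = 0*(-10) = 0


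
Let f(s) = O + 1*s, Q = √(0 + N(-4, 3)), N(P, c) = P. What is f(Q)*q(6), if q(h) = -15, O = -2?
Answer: 30 - 30*I ≈ 30.0 - 30.0*I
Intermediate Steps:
Q = 2*I (Q = √(0 - 4) = √(-4) = 2*I ≈ 2.0*I)
f(s) = -2 + s (f(s) = -2 + 1*s = -2 + s)
f(Q)*q(6) = (-2 + 2*I)*(-15) = 30 - 30*I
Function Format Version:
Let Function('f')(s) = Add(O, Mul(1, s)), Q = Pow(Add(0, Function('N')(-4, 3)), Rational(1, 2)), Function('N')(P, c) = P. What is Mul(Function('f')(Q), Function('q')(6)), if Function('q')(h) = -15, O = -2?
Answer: Add(30, Mul(-30, I)) ≈ Add(30.000, Mul(-30.000, I))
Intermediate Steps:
Q = Mul(2, I) (Q = Pow(Add(0, -4), Rational(1, 2)) = Pow(-4, Rational(1, 2)) = Mul(2, I) ≈ Mul(2.0000, I))
Function('f')(s) = Add(-2, s) (Function('f')(s) = Add(-2, Mul(1, s)) = Add(-2, s))
Mul(Function('f')(Q), Function('q')(6)) = Mul(Add(-2, Mul(2, I)), -15) = Add(30, Mul(-30, I))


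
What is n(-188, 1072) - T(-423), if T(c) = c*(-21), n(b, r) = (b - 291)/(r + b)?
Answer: -7853051/884 ≈ -8883.5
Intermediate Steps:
n(b, r) = (-291 + b)/(b + r)
T(c) = -21*c
n(-188, 1072) - T(-423) = (-291 - 188)/(-188 + 1072) - (-21)*(-423) = -479/884 - 1*8883 = (1/884)*(-479) - 8883 = -479/884 - 8883 = -7853051/884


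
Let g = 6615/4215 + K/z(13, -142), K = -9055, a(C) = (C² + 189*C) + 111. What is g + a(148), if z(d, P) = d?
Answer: 180063789/3653 ≈ 49292.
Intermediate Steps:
a(C) = 111 + C² + 189*C
g = -2538722/3653 (g = 6615/4215 - 9055/13 = 6615*(1/4215) - 9055*1/13 = 441/281 - 9055/13 = -2538722/3653 ≈ -694.97)
g + a(148) = -2538722/3653 + (111 + 148² + 189*148) = -2538722/3653 + (111 + 21904 + 27972) = -2538722/3653 + 49987 = 180063789/3653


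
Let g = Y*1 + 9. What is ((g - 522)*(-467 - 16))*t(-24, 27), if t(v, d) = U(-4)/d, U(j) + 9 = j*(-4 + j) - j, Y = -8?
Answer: 251643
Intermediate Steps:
U(j) = -9 - j + j*(-4 + j) (U(j) = -9 + (j*(-4 + j) - j) = -9 + (-j + j*(-4 + j)) = -9 - j + j*(-4 + j))
t(v, d) = 27/d (t(v, d) = (-9 + (-4)² - 5*(-4))/d = (-9 + 16 + 20)/d = 27/d)
g = 1 (g = -8*1 + 9 = -8 + 9 = 1)
((g - 522)*(-467 - 16))*t(-24, 27) = ((1 - 522)*(-467 - 16))*(27/27) = (-521*(-483))*(27*(1/27)) = 251643*1 = 251643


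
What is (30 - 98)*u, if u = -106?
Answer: 7208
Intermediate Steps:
(30 - 98)*u = (30 - 98)*(-106) = -68*(-106) = 7208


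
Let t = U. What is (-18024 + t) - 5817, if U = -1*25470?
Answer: -49311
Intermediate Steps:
U = -25470
t = -25470
(-18024 + t) - 5817 = (-18024 - 25470) - 5817 = -43494 - 5817 = -49311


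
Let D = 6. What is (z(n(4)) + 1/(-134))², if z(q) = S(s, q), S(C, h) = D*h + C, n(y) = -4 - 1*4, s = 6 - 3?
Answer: 36372961/17956 ≈ 2025.7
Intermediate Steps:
s = 3
n(y) = -8 (n(y) = -4 - 4 = -8)
S(C, h) = C + 6*h (S(C, h) = 6*h + C = C + 6*h)
z(q) = 3 + 6*q
(z(n(4)) + 1/(-134))² = ((3 + 6*(-8)) + 1/(-134))² = ((3 - 48) - 1/134)² = (-45 - 1/134)² = (-6031/134)² = 36372961/17956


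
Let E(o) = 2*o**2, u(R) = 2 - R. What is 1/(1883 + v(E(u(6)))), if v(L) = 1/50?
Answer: 50/94151 ≈ 0.00053106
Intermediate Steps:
v(L) = 1/50
1/(1883 + v(E(u(6)))) = 1/(1883 + 1/50) = 1/(94151/50) = 50/94151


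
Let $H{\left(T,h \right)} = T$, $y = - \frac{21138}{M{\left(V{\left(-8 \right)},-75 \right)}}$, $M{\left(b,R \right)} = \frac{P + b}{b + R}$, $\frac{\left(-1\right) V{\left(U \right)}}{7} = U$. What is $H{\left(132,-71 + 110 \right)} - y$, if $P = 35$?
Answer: $- \frac{29970}{7} \approx -4281.4$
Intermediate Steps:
$V{\left(U \right)} = - 7 U$
$M{\left(b,R \right)} = \frac{35 + b}{R + b}$ ($M{\left(b,R \right)} = \frac{35 + b}{b + R} = \frac{35 + b}{R + b}$)
$y = \frac{30894}{7}$ ($y = - \frac{21138}{\frac{1}{-75 - -56} \left(35 - -56\right)} = - \frac{21138}{\frac{1}{-75 + 56} \left(35 + 56\right)} = - \frac{21138}{\frac{1}{-19} \cdot 91} = - \frac{21138}{\left(- \frac{1}{19}\right) 91} = - \frac{21138}{- \frac{91}{19}} = \left(-21138\right) \left(- \frac{19}{91}\right) = \frac{30894}{7} \approx 4413.4$)
$H{\left(132,-71 + 110 \right)} - y = 132 - \frac{30894}{7} = - \frac{29970}{7}$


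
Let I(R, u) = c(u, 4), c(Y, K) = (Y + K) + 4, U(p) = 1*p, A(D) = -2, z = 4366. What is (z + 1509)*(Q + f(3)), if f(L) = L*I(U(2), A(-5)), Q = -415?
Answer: -2332375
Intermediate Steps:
U(p) = p
c(Y, K) = 4 + K + Y (c(Y, K) = (K + Y) + 4 = 4 + K + Y)
I(R, u) = 8 + u (I(R, u) = 4 + 4 + u = 8 + u)
f(L) = 6*L (f(L) = L*(8 - 2) = L*6 = 6*L)
(z + 1509)*(Q + f(3)) = (4366 + 1509)*(-415 + 6*3) = 5875*(-415 + 18) = 5875*(-397) = -2332375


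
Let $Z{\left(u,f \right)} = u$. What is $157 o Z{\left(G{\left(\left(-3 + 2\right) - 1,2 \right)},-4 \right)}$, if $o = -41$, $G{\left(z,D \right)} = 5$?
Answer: $-32185$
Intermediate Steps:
$157 o Z{\left(G{\left(\left(-3 + 2\right) - 1,2 \right)},-4 \right)} = 157 \left(-41\right) 5 = \left(-6437\right) 5 = -32185$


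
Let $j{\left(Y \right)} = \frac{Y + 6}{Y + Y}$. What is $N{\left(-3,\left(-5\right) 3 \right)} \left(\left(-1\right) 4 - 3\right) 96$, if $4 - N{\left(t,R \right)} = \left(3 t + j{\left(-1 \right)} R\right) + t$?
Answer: $14448$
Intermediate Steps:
$j{\left(Y \right)} = \frac{6 + Y}{2 Y}$
$N{\left(t,R \right)} = 4 - 4 t + \frac{5 R}{2}$ ($N{\left(t,R \right)} = 4 - \left(\left(3 t + \frac{6 - 1}{2 \left(-1\right)} R\right) + t\right) = 4 - \left(\left(3 t + \frac{1}{2} \left(-1\right) 5 R\right) + t\right) = 4 - \left(\left(3 t - \frac{5 R}{2}\right) + t\right) = 4 - \left(4 t - \frac{5 R}{2}\right) = 4 + \left(- 4 t + \frac{5 R}{2}\right) = 4 - 4 t + \frac{5 R}{2}$)
$N{\left(-3,\left(-5\right) 3 \right)} \left(\left(-1\right) 4 - 3\right) 96 = \left(4 - -12 + \frac{5 \left(\left(-5\right) 3\right)}{2}\right) \left(\left(-1\right) 4 - 3\right) 96 = \left(4 + 12 + \frac{5}{2} \left(-15\right)\right) \left(-4 - 3\right) 96 = \left(4 + 12 - \frac{75}{2}\right) \left(-7\right) 96 = \left(- \frac{43}{2}\right) \left(-7\right) 96 = \frac{301}{2} \cdot 96 = 14448$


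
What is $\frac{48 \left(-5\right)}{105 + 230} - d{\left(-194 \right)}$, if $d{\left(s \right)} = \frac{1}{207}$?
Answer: $- \frac{10003}{13869} \approx -0.72125$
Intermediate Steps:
$d{\left(s \right)} = \frac{1}{207}$
$\frac{48 \left(-5\right)}{105 + 230} - d{\left(-194 \right)} = \frac{48 \left(-5\right)}{105 + 230} - \frac{1}{207} = - \frac{240}{335} - \frac{1}{207} = \left(-240\right) \frac{1}{335} - \frac{1}{207} = - \frac{48}{67} - \frac{1}{207} = - \frac{10003}{13869}$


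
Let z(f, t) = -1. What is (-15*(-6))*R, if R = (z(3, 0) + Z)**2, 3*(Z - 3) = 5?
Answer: 1210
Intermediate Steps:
Z = 14/3 (Z = 3 + (1/3)*5 = 3 + 5/3 = 14/3 ≈ 4.6667)
R = 121/9 (R = (-1 + 14/3)**2 = (11/3)**2 = 121/9 ≈ 13.444)
(-15*(-6))*R = -15*(-6)*(121/9) = 90*(121/9) = 1210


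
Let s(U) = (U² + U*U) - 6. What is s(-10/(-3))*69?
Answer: 3358/3 ≈ 1119.3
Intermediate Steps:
s(U) = -6 + 2*U² (s(U) = (U² + U²) - 6 = 2*U² - 6 = -6 + 2*U²)
s(-10/(-3))*69 = (-6 + 2*(-10/(-3))²)*69 = (-6 + 2*(-10*(-⅓))²)*69 = (-6 + 2*(10/3)²)*69 = (-6 + 2*(100/9))*69 = (-6 + 200/9)*69 = (146/9)*69 = 3358/3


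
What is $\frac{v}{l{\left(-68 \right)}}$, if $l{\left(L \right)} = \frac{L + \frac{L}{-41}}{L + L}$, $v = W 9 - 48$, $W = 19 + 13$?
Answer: $492$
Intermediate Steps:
$W = 32$
$v = 240$ ($v = 32 \cdot 9 - 48 = 288 - 48 = 240$)
$l{\left(L \right)} = \frac{20}{41}$ ($l{\left(L \right)} = \frac{L + L \left(- \frac{1}{41}\right)}{2 L} = \left(L - \frac{L}{41}\right) \frac{1}{2 L} = \frac{40 L}{41} \frac{1}{2 L} = \frac{20}{41}$)
$\frac{v}{l{\left(-68 \right)}} = \frac{240}{\frac{20}{41}} = 240 \cdot \frac{41}{20} = 492$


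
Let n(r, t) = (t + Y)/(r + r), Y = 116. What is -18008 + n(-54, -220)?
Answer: -486190/27 ≈ -18007.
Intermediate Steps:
n(r, t) = (116 + t)/(2*r) (n(r, t) = (t + 116)/(r + r) = (116 + t)/((2*r)) = (116 + t)*(1/(2*r)) = (116 + t)/(2*r))
-18008 + n(-54, -220) = -18008 + (½)*(116 - 220)/(-54) = -18008 + (½)*(-1/54)*(-104) = -18008 + 26/27 = -486190/27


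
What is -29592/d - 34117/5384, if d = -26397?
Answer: -82362569/15791272 ≈ -5.2157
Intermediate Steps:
-29592/d - 34117/5384 = -29592/(-26397) - 34117/5384 = -29592*(-1/26397) - 34117*1/5384 = 3288/2933 - 34117/5384 = -82362569/15791272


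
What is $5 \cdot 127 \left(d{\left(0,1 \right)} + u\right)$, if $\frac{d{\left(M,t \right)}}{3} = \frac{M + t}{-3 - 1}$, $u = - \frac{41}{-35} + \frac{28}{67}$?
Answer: $\frac{999871}{1876} \approx 532.98$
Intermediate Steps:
$u = \frac{3727}{2345}$ ($u = \left(-41\right) \left(- \frac{1}{35}\right) + 28 \cdot \frac{1}{67} = \frac{41}{35} + \frac{28}{67} = \frac{3727}{2345} \approx 1.5893$)
$d{\left(M,t \right)} = - \frac{3 M}{4} - \frac{3 t}{4}$ ($d{\left(M,t \right)} = 3 \frac{M + t}{-3 - 1} = 3 \frac{M + t}{-4} = 3 \left(M + t\right) \left(- \frac{1}{4}\right) = 3 \left(- \frac{M}{4} - \frac{t}{4}\right) = - \frac{3 M}{4} - \frac{3 t}{4}$)
$5 \cdot 127 \left(d{\left(0,1 \right)} + u\right) = 5 \cdot 127 \left(\left(\left(- \frac{3}{4}\right) 0 - \frac{3}{4}\right) + \frac{3727}{2345}\right) = 635 \left(\left(0 - \frac{3}{4}\right) + \frac{3727}{2345}\right) = 635 \left(- \frac{3}{4} + \frac{3727}{2345}\right) = 635 \cdot \frac{7873}{9380} = \frac{999871}{1876}$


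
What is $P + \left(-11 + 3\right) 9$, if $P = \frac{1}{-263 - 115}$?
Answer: $- \frac{27217}{378} \approx -72.003$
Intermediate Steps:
$P = - \frac{1}{378}$ ($P = \frac{1}{-378} = - \frac{1}{378} \approx -0.0026455$)
$P + \left(-11 + 3\right) 9 = - \frac{1}{378} + \left(-11 + 3\right) 9 = - \frac{1}{378} - 72 = - \frac{27217}{378}$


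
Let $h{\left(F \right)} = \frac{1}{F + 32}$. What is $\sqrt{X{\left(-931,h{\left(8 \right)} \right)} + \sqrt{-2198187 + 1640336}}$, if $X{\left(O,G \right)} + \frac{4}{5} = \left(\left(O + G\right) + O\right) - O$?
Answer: $\frac{\sqrt{-372710 + 400 i \sqrt{557851}}}{20} \approx 11.454 + 32.603 i$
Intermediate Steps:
$h{\left(F \right)} = \frac{1}{32 + F}$
$X{\left(O,G \right)} = - \frac{4}{5} + G + O$ ($X{\left(O,G \right)} = - \frac{4}{5} + \left(\left(\left(O + G\right) + O\right) - O\right) = - \frac{4}{5} + \left(\left(\left(G + O\right) + O\right) - O\right) = - \frac{4}{5} + \left(\left(G + 2 O\right) - O\right) = - \frac{4}{5} + \left(G + O\right) = - \frac{4}{5} + G + O$)
$\sqrt{X{\left(-931,h{\left(8 \right)} \right)} + \sqrt{-2198187 + 1640336}} = \sqrt{\left(- \frac{4}{5} + \frac{1}{32 + 8} - 931\right) + \sqrt{-2198187 + 1640336}} = \sqrt{\left(- \frac{4}{5} + \frac{1}{40} - 931\right) + \sqrt{-557851}} = \sqrt{\left(- \frac{4}{5} + \frac{1}{40} - 931\right) + i \sqrt{557851}} = \sqrt{- \frac{37271}{40} + i \sqrt{557851}}$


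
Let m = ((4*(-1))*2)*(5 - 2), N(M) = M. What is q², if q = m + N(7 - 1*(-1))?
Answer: 256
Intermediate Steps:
m = -24 (m = -4*2*3 = -8*3 = -24)
q = -16 (q = -24 + (7 - 1*(-1)) = -24 + (7 + 1) = -24 + 8 = -16)
q² = (-16)² = 256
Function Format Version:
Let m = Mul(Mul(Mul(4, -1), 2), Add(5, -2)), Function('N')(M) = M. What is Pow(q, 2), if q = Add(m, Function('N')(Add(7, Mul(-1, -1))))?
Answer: 256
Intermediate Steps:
m = -24 (m = Mul(Mul(-4, 2), 3) = Mul(-8, 3) = -24)
q = -16 (q = Add(-24, Add(7, Mul(-1, -1))) = Add(-24, Add(7, 1)) = Add(-24, 8) = -16)
Pow(q, 2) = Pow(-16, 2) = 256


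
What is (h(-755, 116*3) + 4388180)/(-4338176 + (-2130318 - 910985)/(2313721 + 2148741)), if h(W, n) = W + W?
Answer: -3915069636308/3871789718123 ≈ -1.0112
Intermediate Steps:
h(W, n) = 2*W
(h(-755, 116*3) + 4388180)/(-4338176 + (-2130318 - 910985)/(2313721 + 2148741)) = (2*(-755) + 4388180)/(-4338176 + (-2130318 - 910985)/(2313721 + 2148741)) = (-1510 + 4388180)/(-4338176 - 3041303/4462462) = 4386670/(-4338176 - 3041303*1/4462462) = 4386670/(-4338176 - 3041303/4462462) = 4386670/(-19358948590615/4462462) = 4386670*(-4462462/19358948590615) = -3915069636308/3871789718123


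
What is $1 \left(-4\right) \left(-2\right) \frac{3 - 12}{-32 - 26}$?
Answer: $\frac{36}{29} \approx 1.2414$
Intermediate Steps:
$1 \left(-4\right) \left(-2\right) \frac{3 - 12}{-32 - 26} = \left(-4\right) \left(-2\right) \left(- \frac{9}{-58}\right) = 8 \left(\left(-9\right) \left(- \frac{1}{58}\right)\right) = 8 \cdot \frac{9}{58} = \frac{36}{29}$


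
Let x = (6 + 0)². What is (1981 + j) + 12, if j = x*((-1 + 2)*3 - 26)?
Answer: 1165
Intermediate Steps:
x = 36 (x = 6² = 36)
j = -828 (j = 36*((-1 + 2)*3 - 26) = 36*(1*3 - 26) = 36*(3 - 26) = 36*(-23) = -828)
(1981 + j) + 12 = (1981 - 828) + 12 = 1153 + 12 = 1165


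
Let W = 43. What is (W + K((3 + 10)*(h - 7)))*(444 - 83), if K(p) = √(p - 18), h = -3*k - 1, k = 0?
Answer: 15523 + 361*I*√122 ≈ 15523.0 + 3987.4*I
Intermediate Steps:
h = -1 (h = -3*0 - 1 = 0 - 1 = -1)
K(p) = √(-18 + p)
(W + K((3 + 10)*(h - 7)))*(444 - 83) = (43 + √(-18 + (3 + 10)*(-1 - 7)))*(444 - 83) = (43 + √(-18 + 13*(-8)))*361 = (43 + √(-18 - 104))*361 = (43 + √(-122))*361 = (43 + I*√122)*361 = 15523 + 361*I*√122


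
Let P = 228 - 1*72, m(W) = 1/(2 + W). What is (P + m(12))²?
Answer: 4774225/196 ≈ 24358.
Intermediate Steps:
P = 156 (P = 228 - 72 = 156)
(P + m(12))² = (156 + 1/(2 + 12))² = (156 + 1/14)² = (2185/14)² = 4774225/196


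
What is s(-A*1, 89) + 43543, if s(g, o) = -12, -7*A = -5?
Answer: 43531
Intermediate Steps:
A = 5/7 (A = -⅐*(-5) = 5/7 ≈ 0.71429)
s(-A*1, 89) + 43543 = -12 + 43543 = 43531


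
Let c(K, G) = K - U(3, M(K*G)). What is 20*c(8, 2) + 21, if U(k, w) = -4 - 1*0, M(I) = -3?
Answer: 261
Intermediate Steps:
U(k, w) = -4 (U(k, w) = -4 + 0 = -4)
c(K, G) = 4 + K (c(K, G) = K - 1*(-4) = K + 4 = 4 + K)
20*c(8, 2) + 21 = 20*(4 + 8) + 21 = 20*12 + 21 = 240 + 21 = 261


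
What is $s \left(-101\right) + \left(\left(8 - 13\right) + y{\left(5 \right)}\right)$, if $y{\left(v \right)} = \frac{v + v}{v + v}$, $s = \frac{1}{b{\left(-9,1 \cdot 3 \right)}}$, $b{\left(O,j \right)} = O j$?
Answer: $- \frac{7}{27} \approx -0.25926$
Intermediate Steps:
$s = - \frac{1}{27}$ ($s = \frac{1}{\left(-9\right) 1 \cdot 3} = \frac{1}{\left(-9\right) 3} = \frac{1}{-27} = - \frac{1}{27} \approx -0.037037$)
$y{\left(v \right)} = 1$ ($y{\left(v \right)} = \frac{2 v}{2 v} = 2 v \frac{1}{2 v} = 1$)
$s \left(-101\right) + \left(\left(8 - 13\right) + y{\left(5 \right)}\right) = \left(- \frac{1}{27}\right) \left(-101\right) + \left(\left(8 - 13\right) + 1\right) = \frac{101}{27} + \left(-5 + 1\right) = \frac{101}{27} - 4 = - \frac{7}{27}$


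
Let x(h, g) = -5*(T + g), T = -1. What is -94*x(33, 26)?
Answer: 11750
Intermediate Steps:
x(h, g) = 5 - 5*g (x(h, g) = -5*(-1 + g) = 5 - 5*g)
-94*x(33, 26) = -94*(5 - 5*26) = -94*(5 - 130) = -94*(-125) = 11750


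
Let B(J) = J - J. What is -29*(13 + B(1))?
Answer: -377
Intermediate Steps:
B(J) = 0
-29*(13 + B(1)) = -29*(13 + 0) = -29*13 = -377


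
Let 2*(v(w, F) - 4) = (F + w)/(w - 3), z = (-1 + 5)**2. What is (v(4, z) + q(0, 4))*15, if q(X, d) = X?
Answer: 210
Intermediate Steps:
z = 16 (z = 4**2 = 16)
v(w, F) = 4 + (F + w)/(2*(-3 + w)) (v(w, F) = 4 + ((F + w)/(w - 3))/2 = 4 + ((F + w)/(-3 + w))/2 = 4 + (F + w)/(2*(-3 + w)))
(v(4, z) + q(0, 4))*15 = ((-24 + 16 + 9*4)/(2*(-3 + 4)) + 0)*15 = ((1/2)*(-24 + 16 + 36)/1 + 0)*15 = ((1/2)*1*28 + 0)*15 = (14 + 0)*15 = 14*15 = 210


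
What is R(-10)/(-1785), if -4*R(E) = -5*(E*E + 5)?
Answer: -5/68 ≈ -0.073529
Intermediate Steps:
R(E) = 25/4 + 5*E²/4 (R(E) = -(-5)*(E*E + 5)/4 = -(-5)*(E² + 5)/4 = -(-5)*(5 + E²)/4 = -(-25 - 5*E²)/4 = 25/4 + 5*E²/4)
R(-10)/(-1785) = (25/4 + (5/4)*(-10)²)/(-1785) = (25/4 + (5/4)*100)*(-1/1785) = (25/4 + 125)*(-1/1785) = (525/4)*(-1/1785) = -5/68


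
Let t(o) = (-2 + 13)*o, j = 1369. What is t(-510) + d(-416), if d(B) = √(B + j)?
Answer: -5610 + √953 ≈ -5579.1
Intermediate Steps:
d(B) = √(1369 + B) (d(B) = √(B + 1369) = √(1369 + B))
t(o) = 11*o
t(-510) + d(-416) = 11*(-510) + √(1369 - 416) = -5610 + √953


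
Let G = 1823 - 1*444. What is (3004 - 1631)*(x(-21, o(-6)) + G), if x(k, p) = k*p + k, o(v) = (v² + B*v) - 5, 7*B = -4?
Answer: 871855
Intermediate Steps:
B = -4/7 (B = (⅐)*(-4) = -4/7 ≈ -0.57143)
o(v) = -5 + v² - 4*v/7 (o(v) = (v² - 4*v/7) - 5 = -5 + v² - 4*v/7)
x(k, p) = k + k*p
G = 1379 (G = 1823 - 444 = 1379)
(3004 - 1631)*(x(-21, o(-6)) + G) = (3004 - 1631)*(-21*(1 + (-5 + (-6)² - 4/7*(-6))) + 1379) = 1373*(-21*(1 + (-5 + 36 + 24/7)) + 1379) = 1373*(-21*(1 + 241/7) + 1379) = 1373*(-21*248/7 + 1379) = 1373*(-744 + 1379) = 1373*635 = 871855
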